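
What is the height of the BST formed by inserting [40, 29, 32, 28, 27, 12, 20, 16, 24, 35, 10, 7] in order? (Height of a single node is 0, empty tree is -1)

Insertion order: [40, 29, 32, 28, 27, 12, 20, 16, 24, 35, 10, 7]
Tree (level-order array): [40, 29, None, 28, 32, 27, None, None, 35, 12, None, None, None, 10, 20, 7, None, 16, 24]
Compute height bottom-up (empty subtree = -1):
  height(7) = 1 + max(-1, -1) = 0
  height(10) = 1 + max(0, -1) = 1
  height(16) = 1 + max(-1, -1) = 0
  height(24) = 1 + max(-1, -1) = 0
  height(20) = 1 + max(0, 0) = 1
  height(12) = 1 + max(1, 1) = 2
  height(27) = 1 + max(2, -1) = 3
  height(28) = 1 + max(3, -1) = 4
  height(35) = 1 + max(-1, -1) = 0
  height(32) = 1 + max(-1, 0) = 1
  height(29) = 1 + max(4, 1) = 5
  height(40) = 1 + max(5, -1) = 6
Height = 6


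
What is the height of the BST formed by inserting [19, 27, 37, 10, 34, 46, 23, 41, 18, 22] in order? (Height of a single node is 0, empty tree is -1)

Insertion order: [19, 27, 37, 10, 34, 46, 23, 41, 18, 22]
Tree (level-order array): [19, 10, 27, None, 18, 23, 37, None, None, 22, None, 34, 46, None, None, None, None, 41]
Compute height bottom-up (empty subtree = -1):
  height(18) = 1 + max(-1, -1) = 0
  height(10) = 1 + max(-1, 0) = 1
  height(22) = 1 + max(-1, -1) = 0
  height(23) = 1 + max(0, -1) = 1
  height(34) = 1 + max(-1, -1) = 0
  height(41) = 1 + max(-1, -1) = 0
  height(46) = 1 + max(0, -1) = 1
  height(37) = 1 + max(0, 1) = 2
  height(27) = 1 + max(1, 2) = 3
  height(19) = 1 + max(1, 3) = 4
Height = 4


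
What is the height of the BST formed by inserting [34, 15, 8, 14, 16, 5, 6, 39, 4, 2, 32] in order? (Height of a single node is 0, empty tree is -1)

Insertion order: [34, 15, 8, 14, 16, 5, 6, 39, 4, 2, 32]
Tree (level-order array): [34, 15, 39, 8, 16, None, None, 5, 14, None, 32, 4, 6, None, None, None, None, 2]
Compute height bottom-up (empty subtree = -1):
  height(2) = 1 + max(-1, -1) = 0
  height(4) = 1 + max(0, -1) = 1
  height(6) = 1 + max(-1, -1) = 0
  height(5) = 1 + max(1, 0) = 2
  height(14) = 1 + max(-1, -1) = 0
  height(8) = 1 + max(2, 0) = 3
  height(32) = 1 + max(-1, -1) = 0
  height(16) = 1 + max(-1, 0) = 1
  height(15) = 1 + max(3, 1) = 4
  height(39) = 1 + max(-1, -1) = 0
  height(34) = 1 + max(4, 0) = 5
Height = 5


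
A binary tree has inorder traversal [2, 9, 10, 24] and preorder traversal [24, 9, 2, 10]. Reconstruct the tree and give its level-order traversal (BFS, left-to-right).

Inorder:  [2, 9, 10, 24]
Preorder: [24, 9, 2, 10]
Algorithm: preorder visits root first, so consume preorder in order;
for each root, split the current inorder slice at that value into
left-subtree inorder and right-subtree inorder, then recurse.
Recursive splits:
  root=24; inorder splits into left=[2, 9, 10], right=[]
  root=9; inorder splits into left=[2], right=[10]
  root=2; inorder splits into left=[], right=[]
  root=10; inorder splits into left=[], right=[]
Reconstructed level-order: [24, 9, 2, 10]


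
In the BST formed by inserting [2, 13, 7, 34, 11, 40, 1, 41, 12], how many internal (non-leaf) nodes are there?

Tree built from: [2, 13, 7, 34, 11, 40, 1, 41, 12]
Tree (level-order array): [2, 1, 13, None, None, 7, 34, None, 11, None, 40, None, 12, None, 41]
Rule: An internal node has at least one child.
Per-node child counts:
  node 2: 2 child(ren)
  node 1: 0 child(ren)
  node 13: 2 child(ren)
  node 7: 1 child(ren)
  node 11: 1 child(ren)
  node 12: 0 child(ren)
  node 34: 1 child(ren)
  node 40: 1 child(ren)
  node 41: 0 child(ren)
Matching nodes: [2, 13, 7, 11, 34, 40]
Count of internal (non-leaf) nodes: 6


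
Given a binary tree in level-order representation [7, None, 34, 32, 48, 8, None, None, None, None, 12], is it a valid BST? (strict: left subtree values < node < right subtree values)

Level-order array: [7, None, 34, 32, 48, 8, None, None, None, None, 12]
Validate using subtree bounds (lo, hi): at each node, require lo < value < hi,
then recurse left with hi=value and right with lo=value.
Preorder trace (stopping at first violation):
  at node 7 with bounds (-inf, +inf): OK
  at node 34 with bounds (7, +inf): OK
  at node 32 with bounds (7, 34): OK
  at node 8 with bounds (7, 32): OK
  at node 12 with bounds (8, 32): OK
  at node 48 with bounds (34, +inf): OK
No violation found at any node.
Result: Valid BST


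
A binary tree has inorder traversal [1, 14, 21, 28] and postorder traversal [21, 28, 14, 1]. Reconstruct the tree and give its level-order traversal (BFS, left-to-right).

Inorder:   [1, 14, 21, 28]
Postorder: [21, 28, 14, 1]
Algorithm: postorder visits root last, so walk postorder right-to-left;
each value is the root of the current inorder slice — split it at that
value, recurse on the right subtree first, then the left.
Recursive splits:
  root=1; inorder splits into left=[], right=[14, 21, 28]
  root=14; inorder splits into left=[], right=[21, 28]
  root=28; inorder splits into left=[21], right=[]
  root=21; inorder splits into left=[], right=[]
Reconstructed level-order: [1, 14, 28, 21]


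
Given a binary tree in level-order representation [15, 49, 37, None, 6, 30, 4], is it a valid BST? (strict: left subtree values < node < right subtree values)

Level-order array: [15, 49, 37, None, 6, 30, 4]
Validate using subtree bounds (lo, hi): at each node, require lo < value < hi,
then recurse left with hi=value and right with lo=value.
Preorder trace (stopping at first violation):
  at node 15 with bounds (-inf, +inf): OK
  at node 49 with bounds (-inf, 15): VIOLATION
Node 49 violates its bound: not (-inf < 49 < 15).
Result: Not a valid BST


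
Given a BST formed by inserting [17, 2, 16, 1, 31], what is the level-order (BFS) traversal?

Tree insertion order: [17, 2, 16, 1, 31]
Tree (level-order array): [17, 2, 31, 1, 16]
BFS from the root, enqueuing left then right child of each popped node:
  queue [17] -> pop 17, enqueue [2, 31], visited so far: [17]
  queue [2, 31] -> pop 2, enqueue [1, 16], visited so far: [17, 2]
  queue [31, 1, 16] -> pop 31, enqueue [none], visited so far: [17, 2, 31]
  queue [1, 16] -> pop 1, enqueue [none], visited so far: [17, 2, 31, 1]
  queue [16] -> pop 16, enqueue [none], visited so far: [17, 2, 31, 1, 16]
Result: [17, 2, 31, 1, 16]


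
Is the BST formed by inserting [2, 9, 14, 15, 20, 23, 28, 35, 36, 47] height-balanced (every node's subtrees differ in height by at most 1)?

Tree (level-order array): [2, None, 9, None, 14, None, 15, None, 20, None, 23, None, 28, None, 35, None, 36, None, 47]
Definition: a tree is height-balanced if, at every node, |h(left) - h(right)| <= 1 (empty subtree has height -1).
Bottom-up per-node check:
  node 47: h_left=-1, h_right=-1, diff=0 [OK], height=0
  node 36: h_left=-1, h_right=0, diff=1 [OK], height=1
  node 35: h_left=-1, h_right=1, diff=2 [FAIL (|-1-1|=2 > 1)], height=2
  node 28: h_left=-1, h_right=2, diff=3 [FAIL (|-1-2|=3 > 1)], height=3
  node 23: h_left=-1, h_right=3, diff=4 [FAIL (|-1-3|=4 > 1)], height=4
  node 20: h_left=-1, h_right=4, diff=5 [FAIL (|-1-4|=5 > 1)], height=5
  node 15: h_left=-1, h_right=5, diff=6 [FAIL (|-1-5|=6 > 1)], height=6
  node 14: h_left=-1, h_right=6, diff=7 [FAIL (|-1-6|=7 > 1)], height=7
  node 9: h_left=-1, h_right=7, diff=8 [FAIL (|-1-7|=8 > 1)], height=8
  node 2: h_left=-1, h_right=8, diff=9 [FAIL (|-1-8|=9 > 1)], height=9
Node 35 violates the condition: |-1 - 1| = 2 > 1.
Result: Not balanced


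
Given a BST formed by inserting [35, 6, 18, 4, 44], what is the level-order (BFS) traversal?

Tree insertion order: [35, 6, 18, 4, 44]
Tree (level-order array): [35, 6, 44, 4, 18]
BFS from the root, enqueuing left then right child of each popped node:
  queue [35] -> pop 35, enqueue [6, 44], visited so far: [35]
  queue [6, 44] -> pop 6, enqueue [4, 18], visited so far: [35, 6]
  queue [44, 4, 18] -> pop 44, enqueue [none], visited so far: [35, 6, 44]
  queue [4, 18] -> pop 4, enqueue [none], visited so far: [35, 6, 44, 4]
  queue [18] -> pop 18, enqueue [none], visited so far: [35, 6, 44, 4, 18]
Result: [35, 6, 44, 4, 18]


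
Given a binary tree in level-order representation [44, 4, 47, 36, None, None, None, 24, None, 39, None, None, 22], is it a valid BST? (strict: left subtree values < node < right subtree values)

Level-order array: [44, 4, 47, 36, None, None, None, 24, None, 39, None, None, 22]
Validate using subtree bounds (lo, hi): at each node, require lo < value < hi,
then recurse left with hi=value and right with lo=value.
Preorder trace (stopping at first violation):
  at node 44 with bounds (-inf, +inf): OK
  at node 4 with bounds (-inf, 44): OK
  at node 36 with bounds (-inf, 4): VIOLATION
Node 36 violates its bound: not (-inf < 36 < 4).
Result: Not a valid BST


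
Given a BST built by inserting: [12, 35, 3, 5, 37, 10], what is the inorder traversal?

Tree insertion order: [12, 35, 3, 5, 37, 10]
Tree (level-order array): [12, 3, 35, None, 5, None, 37, None, 10]
Inorder traversal: [3, 5, 10, 12, 35, 37]


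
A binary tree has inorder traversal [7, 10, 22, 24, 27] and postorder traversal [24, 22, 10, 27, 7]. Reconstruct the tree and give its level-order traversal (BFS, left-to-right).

Inorder:   [7, 10, 22, 24, 27]
Postorder: [24, 22, 10, 27, 7]
Algorithm: postorder visits root last, so walk postorder right-to-left;
each value is the root of the current inorder slice — split it at that
value, recurse on the right subtree first, then the left.
Recursive splits:
  root=7; inorder splits into left=[], right=[10, 22, 24, 27]
  root=27; inorder splits into left=[10, 22, 24], right=[]
  root=10; inorder splits into left=[], right=[22, 24]
  root=22; inorder splits into left=[], right=[24]
  root=24; inorder splits into left=[], right=[]
Reconstructed level-order: [7, 27, 10, 22, 24]


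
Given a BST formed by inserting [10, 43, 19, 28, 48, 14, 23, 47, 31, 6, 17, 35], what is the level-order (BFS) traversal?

Tree insertion order: [10, 43, 19, 28, 48, 14, 23, 47, 31, 6, 17, 35]
Tree (level-order array): [10, 6, 43, None, None, 19, 48, 14, 28, 47, None, None, 17, 23, 31, None, None, None, None, None, None, None, 35]
BFS from the root, enqueuing left then right child of each popped node:
  queue [10] -> pop 10, enqueue [6, 43], visited so far: [10]
  queue [6, 43] -> pop 6, enqueue [none], visited so far: [10, 6]
  queue [43] -> pop 43, enqueue [19, 48], visited so far: [10, 6, 43]
  queue [19, 48] -> pop 19, enqueue [14, 28], visited so far: [10, 6, 43, 19]
  queue [48, 14, 28] -> pop 48, enqueue [47], visited so far: [10, 6, 43, 19, 48]
  queue [14, 28, 47] -> pop 14, enqueue [17], visited so far: [10, 6, 43, 19, 48, 14]
  queue [28, 47, 17] -> pop 28, enqueue [23, 31], visited so far: [10, 6, 43, 19, 48, 14, 28]
  queue [47, 17, 23, 31] -> pop 47, enqueue [none], visited so far: [10, 6, 43, 19, 48, 14, 28, 47]
  queue [17, 23, 31] -> pop 17, enqueue [none], visited so far: [10, 6, 43, 19, 48, 14, 28, 47, 17]
  queue [23, 31] -> pop 23, enqueue [none], visited so far: [10, 6, 43, 19, 48, 14, 28, 47, 17, 23]
  queue [31] -> pop 31, enqueue [35], visited so far: [10, 6, 43, 19, 48, 14, 28, 47, 17, 23, 31]
  queue [35] -> pop 35, enqueue [none], visited so far: [10, 6, 43, 19, 48, 14, 28, 47, 17, 23, 31, 35]
Result: [10, 6, 43, 19, 48, 14, 28, 47, 17, 23, 31, 35]


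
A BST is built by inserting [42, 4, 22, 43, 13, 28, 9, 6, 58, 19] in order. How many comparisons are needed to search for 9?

Search path for 9: 42 -> 4 -> 22 -> 13 -> 9
Found: True
Comparisons: 5


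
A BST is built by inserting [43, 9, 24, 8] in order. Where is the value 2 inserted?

Starting tree (level order): [43, 9, None, 8, 24]
Insertion path: 43 -> 9 -> 8
Result: insert 2 as left child of 8
Final tree (level order): [43, 9, None, 8, 24, 2]


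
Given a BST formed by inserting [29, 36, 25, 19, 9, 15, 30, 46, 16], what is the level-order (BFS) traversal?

Tree insertion order: [29, 36, 25, 19, 9, 15, 30, 46, 16]
Tree (level-order array): [29, 25, 36, 19, None, 30, 46, 9, None, None, None, None, None, None, 15, None, 16]
BFS from the root, enqueuing left then right child of each popped node:
  queue [29] -> pop 29, enqueue [25, 36], visited so far: [29]
  queue [25, 36] -> pop 25, enqueue [19], visited so far: [29, 25]
  queue [36, 19] -> pop 36, enqueue [30, 46], visited so far: [29, 25, 36]
  queue [19, 30, 46] -> pop 19, enqueue [9], visited so far: [29, 25, 36, 19]
  queue [30, 46, 9] -> pop 30, enqueue [none], visited so far: [29, 25, 36, 19, 30]
  queue [46, 9] -> pop 46, enqueue [none], visited so far: [29, 25, 36, 19, 30, 46]
  queue [9] -> pop 9, enqueue [15], visited so far: [29, 25, 36, 19, 30, 46, 9]
  queue [15] -> pop 15, enqueue [16], visited so far: [29, 25, 36, 19, 30, 46, 9, 15]
  queue [16] -> pop 16, enqueue [none], visited so far: [29, 25, 36, 19, 30, 46, 9, 15, 16]
Result: [29, 25, 36, 19, 30, 46, 9, 15, 16]


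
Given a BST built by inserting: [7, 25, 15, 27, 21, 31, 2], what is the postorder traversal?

Tree insertion order: [7, 25, 15, 27, 21, 31, 2]
Tree (level-order array): [7, 2, 25, None, None, 15, 27, None, 21, None, 31]
Postorder traversal: [2, 21, 15, 31, 27, 25, 7]


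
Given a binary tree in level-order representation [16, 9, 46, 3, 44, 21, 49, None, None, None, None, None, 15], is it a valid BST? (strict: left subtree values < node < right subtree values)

Level-order array: [16, 9, 46, 3, 44, 21, 49, None, None, None, None, None, 15]
Validate using subtree bounds (lo, hi): at each node, require lo < value < hi,
then recurse left with hi=value and right with lo=value.
Preorder trace (stopping at first violation):
  at node 16 with bounds (-inf, +inf): OK
  at node 9 with bounds (-inf, 16): OK
  at node 3 with bounds (-inf, 9): OK
  at node 44 with bounds (9, 16): VIOLATION
Node 44 violates its bound: not (9 < 44 < 16).
Result: Not a valid BST


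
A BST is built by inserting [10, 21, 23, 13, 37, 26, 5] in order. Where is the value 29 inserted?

Starting tree (level order): [10, 5, 21, None, None, 13, 23, None, None, None, 37, 26]
Insertion path: 10 -> 21 -> 23 -> 37 -> 26
Result: insert 29 as right child of 26
Final tree (level order): [10, 5, 21, None, None, 13, 23, None, None, None, 37, 26, None, None, 29]


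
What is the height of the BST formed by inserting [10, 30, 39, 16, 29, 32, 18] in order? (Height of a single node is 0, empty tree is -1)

Insertion order: [10, 30, 39, 16, 29, 32, 18]
Tree (level-order array): [10, None, 30, 16, 39, None, 29, 32, None, 18]
Compute height bottom-up (empty subtree = -1):
  height(18) = 1 + max(-1, -1) = 0
  height(29) = 1 + max(0, -1) = 1
  height(16) = 1 + max(-1, 1) = 2
  height(32) = 1 + max(-1, -1) = 0
  height(39) = 1 + max(0, -1) = 1
  height(30) = 1 + max(2, 1) = 3
  height(10) = 1 + max(-1, 3) = 4
Height = 4


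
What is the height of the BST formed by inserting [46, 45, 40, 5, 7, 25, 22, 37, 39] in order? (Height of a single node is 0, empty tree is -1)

Insertion order: [46, 45, 40, 5, 7, 25, 22, 37, 39]
Tree (level-order array): [46, 45, None, 40, None, 5, None, None, 7, None, 25, 22, 37, None, None, None, 39]
Compute height bottom-up (empty subtree = -1):
  height(22) = 1 + max(-1, -1) = 0
  height(39) = 1 + max(-1, -1) = 0
  height(37) = 1 + max(-1, 0) = 1
  height(25) = 1 + max(0, 1) = 2
  height(7) = 1 + max(-1, 2) = 3
  height(5) = 1 + max(-1, 3) = 4
  height(40) = 1 + max(4, -1) = 5
  height(45) = 1 + max(5, -1) = 6
  height(46) = 1 + max(6, -1) = 7
Height = 7


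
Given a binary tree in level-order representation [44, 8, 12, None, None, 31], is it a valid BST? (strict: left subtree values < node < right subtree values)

Level-order array: [44, 8, 12, None, None, 31]
Validate using subtree bounds (lo, hi): at each node, require lo < value < hi,
then recurse left with hi=value and right with lo=value.
Preorder trace (stopping at first violation):
  at node 44 with bounds (-inf, +inf): OK
  at node 8 with bounds (-inf, 44): OK
  at node 12 with bounds (44, +inf): VIOLATION
Node 12 violates its bound: not (44 < 12 < +inf).
Result: Not a valid BST


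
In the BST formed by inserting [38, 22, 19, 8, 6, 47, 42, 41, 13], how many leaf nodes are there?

Tree built from: [38, 22, 19, 8, 6, 47, 42, 41, 13]
Tree (level-order array): [38, 22, 47, 19, None, 42, None, 8, None, 41, None, 6, 13]
Rule: A leaf has 0 children.
Per-node child counts:
  node 38: 2 child(ren)
  node 22: 1 child(ren)
  node 19: 1 child(ren)
  node 8: 2 child(ren)
  node 6: 0 child(ren)
  node 13: 0 child(ren)
  node 47: 1 child(ren)
  node 42: 1 child(ren)
  node 41: 0 child(ren)
Matching nodes: [6, 13, 41]
Count of leaf nodes: 3


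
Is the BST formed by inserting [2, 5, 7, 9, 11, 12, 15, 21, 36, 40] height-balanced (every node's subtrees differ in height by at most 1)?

Tree (level-order array): [2, None, 5, None, 7, None, 9, None, 11, None, 12, None, 15, None, 21, None, 36, None, 40]
Definition: a tree is height-balanced if, at every node, |h(left) - h(right)| <= 1 (empty subtree has height -1).
Bottom-up per-node check:
  node 40: h_left=-1, h_right=-1, diff=0 [OK], height=0
  node 36: h_left=-1, h_right=0, diff=1 [OK], height=1
  node 21: h_left=-1, h_right=1, diff=2 [FAIL (|-1-1|=2 > 1)], height=2
  node 15: h_left=-1, h_right=2, diff=3 [FAIL (|-1-2|=3 > 1)], height=3
  node 12: h_left=-1, h_right=3, diff=4 [FAIL (|-1-3|=4 > 1)], height=4
  node 11: h_left=-1, h_right=4, diff=5 [FAIL (|-1-4|=5 > 1)], height=5
  node 9: h_left=-1, h_right=5, diff=6 [FAIL (|-1-5|=6 > 1)], height=6
  node 7: h_left=-1, h_right=6, diff=7 [FAIL (|-1-6|=7 > 1)], height=7
  node 5: h_left=-1, h_right=7, diff=8 [FAIL (|-1-7|=8 > 1)], height=8
  node 2: h_left=-1, h_right=8, diff=9 [FAIL (|-1-8|=9 > 1)], height=9
Node 21 violates the condition: |-1 - 1| = 2 > 1.
Result: Not balanced


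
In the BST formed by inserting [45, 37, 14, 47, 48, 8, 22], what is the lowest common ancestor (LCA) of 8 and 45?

Tree insertion order: [45, 37, 14, 47, 48, 8, 22]
Tree (level-order array): [45, 37, 47, 14, None, None, 48, 8, 22]
In a BST, the LCA of p=8, q=45 is the first node v on the
root-to-leaf path with p <= v <= q (go left if both < v, right if both > v).
Walk from root:
  at 45: 8 <= 45 <= 45, this is the LCA
LCA = 45


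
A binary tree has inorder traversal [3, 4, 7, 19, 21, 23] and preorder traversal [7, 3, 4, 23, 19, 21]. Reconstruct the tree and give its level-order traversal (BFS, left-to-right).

Inorder:  [3, 4, 7, 19, 21, 23]
Preorder: [7, 3, 4, 23, 19, 21]
Algorithm: preorder visits root first, so consume preorder in order;
for each root, split the current inorder slice at that value into
left-subtree inorder and right-subtree inorder, then recurse.
Recursive splits:
  root=7; inorder splits into left=[3, 4], right=[19, 21, 23]
  root=3; inorder splits into left=[], right=[4]
  root=4; inorder splits into left=[], right=[]
  root=23; inorder splits into left=[19, 21], right=[]
  root=19; inorder splits into left=[], right=[21]
  root=21; inorder splits into left=[], right=[]
Reconstructed level-order: [7, 3, 23, 4, 19, 21]


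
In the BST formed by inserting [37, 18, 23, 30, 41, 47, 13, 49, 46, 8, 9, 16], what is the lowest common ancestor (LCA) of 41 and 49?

Tree insertion order: [37, 18, 23, 30, 41, 47, 13, 49, 46, 8, 9, 16]
Tree (level-order array): [37, 18, 41, 13, 23, None, 47, 8, 16, None, 30, 46, 49, None, 9]
In a BST, the LCA of p=41, q=49 is the first node v on the
root-to-leaf path with p <= v <= q (go left if both < v, right if both > v).
Walk from root:
  at 37: both 41 and 49 > 37, go right
  at 41: 41 <= 41 <= 49, this is the LCA
LCA = 41


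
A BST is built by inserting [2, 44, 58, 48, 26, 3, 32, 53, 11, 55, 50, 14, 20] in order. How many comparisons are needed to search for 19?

Search path for 19: 2 -> 44 -> 26 -> 3 -> 11 -> 14 -> 20
Found: False
Comparisons: 7


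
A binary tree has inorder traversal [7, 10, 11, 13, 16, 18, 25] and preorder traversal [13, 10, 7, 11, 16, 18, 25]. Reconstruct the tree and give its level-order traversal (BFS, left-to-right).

Inorder:  [7, 10, 11, 13, 16, 18, 25]
Preorder: [13, 10, 7, 11, 16, 18, 25]
Algorithm: preorder visits root first, so consume preorder in order;
for each root, split the current inorder slice at that value into
left-subtree inorder and right-subtree inorder, then recurse.
Recursive splits:
  root=13; inorder splits into left=[7, 10, 11], right=[16, 18, 25]
  root=10; inorder splits into left=[7], right=[11]
  root=7; inorder splits into left=[], right=[]
  root=11; inorder splits into left=[], right=[]
  root=16; inorder splits into left=[], right=[18, 25]
  root=18; inorder splits into left=[], right=[25]
  root=25; inorder splits into left=[], right=[]
Reconstructed level-order: [13, 10, 16, 7, 11, 18, 25]


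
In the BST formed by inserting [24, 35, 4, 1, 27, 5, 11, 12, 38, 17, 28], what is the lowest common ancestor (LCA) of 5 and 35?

Tree insertion order: [24, 35, 4, 1, 27, 5, 11, 12, 38, 17, 28]
Tree (level-order array): [24, 4, 35, 1, 5, 27, 38, None, None, None, 11, None, 28, None, None, None, 12, None, None, None, 17]
In a BST, the LCA of p=5, q=35 is the first node v on the
root-to-leaf path with p <= v <= q (go left if both < v, right if both > v).
Walk from root:
  at 24: 5 <= 24 <= 35, this is the LCA
LCA = 24


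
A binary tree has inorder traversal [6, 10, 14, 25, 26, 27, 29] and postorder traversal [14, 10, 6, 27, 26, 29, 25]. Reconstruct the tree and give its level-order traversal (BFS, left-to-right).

Inorder:   [6, 10, 14, 25, 26, 27, 29]
Postorder: [14, 10, 6, 27, 26, 29, 25]
Algorithm: postorder visits root last, so walk postorder right-to-left;
each value is the root of the current inorder slice — split it at that
value, recurse on the right subtree first, then the left.
Recursive splits:
  root=25; inorder splits into left=[6, 10, 14], right=[26, 27, 29]
  root=29; inorder splits into left=[26, 27], right=[]
  root=26; inorder splits into left=[], right=[27]
  root=27; inorder splits into left=[], right=[]
  root=6; inorder splits into left=[], right=[10, 14]
  root=10; inorder splits into left=[], right=[14]
  root=14; inorder splits into left=[], right=[]
Reconstructed level-order: [25, 6, 29, 10, 26, 14, 27]


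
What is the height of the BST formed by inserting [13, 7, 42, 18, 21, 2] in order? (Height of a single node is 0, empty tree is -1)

Insertion order: [13, 7, 42, 18, 21, 2]
Tree (level-order array): [13, 7, 42, 2, None, 18, None, None, None, None, 21]
Compute height bottom-up (empty subtree = -1):
  height(2) = 1 + max(-1, -1) = 0
  height(7) = 1 + max(0, -1) = 1
  height(21) = 1 + max(-1, -1) = 0
  height(18) = 1 + max(-1, 0) = 1
  height(42) = 1 + max(1, -1) = 2
  height(13) = 1 + max(1, 2) = 3
Height = 3


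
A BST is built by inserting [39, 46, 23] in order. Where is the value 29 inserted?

Starting tree (level order): [39, 23, 46]
Insertion path: 39 -> 23
Result: insert 29 as right child of 23
Final tree (level order): [39, 23, 46, None, 29]


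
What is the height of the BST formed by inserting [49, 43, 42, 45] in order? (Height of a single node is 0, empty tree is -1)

Insertion order: [49, 43, 42, 45]
Tree (level-order array): [49, 43, None, 42, 45]
Compute height bottom-up (empty subtree = -1):
  height(42) = 1 + max(-1, -1) = 0
  height(45) = 1 + max(-1, -1) = 0
  height(43) = 1 + max(0, 0) = 1
  height(49) = 1 + max(1, -1) = 2
Height = 2


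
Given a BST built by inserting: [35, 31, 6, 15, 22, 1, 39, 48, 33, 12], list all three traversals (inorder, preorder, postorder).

Tree insertion order: [35, 31, 6, 15, 22, 1, 39, 48, 33, 12]
Tree (level-order array): [35, 31, 39, 6, 33, None, 48, 1, 15, None, None, None, None, None, None, 12, 22]
Inorder (L, root, R): [1, 6, 12, 15, 22, 31, 33, 35, 39, 48]
Preorder (root, L, R): [35, 31, 6, 1, 15, 12, 22, 33, 39, 48]
Postorder (L, R, root): [1, 12, 22, 15, 6, 33, 31, 48, 39, 35]


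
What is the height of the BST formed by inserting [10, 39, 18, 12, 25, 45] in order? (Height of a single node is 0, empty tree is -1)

Insertion order: [10, 39, 18, 12, 25, 45]
Tree (level-order array): [10, None, 39, 18, 45, 12, 25]
Compute height bottom-up (empty subtree = -1):
  height(12) = 1 + max(-1, -1) = 0
  height(25) = 1 + max(-1, -1) = 0
  height(18) = 1 + max(0, 0) = 1
  height(45) = 1 + max(-1, -1) = 0
  height(39) = 1 + max(1, 0) = 2
  height(10) = 1 + max(-1, 2) = 3
Height = 3


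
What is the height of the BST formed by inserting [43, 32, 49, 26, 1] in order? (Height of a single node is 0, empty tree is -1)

Insertion order: [43, 32, 49, 26, 1]
Tree (level-order array): [43, 32, 49, 26, None, None, None, 1]
Compute height bottom-up (empty subtree = -1):
  height(1) = 1 + max(-1, -1) = 0
  height(26) = 1 + max(0, -1) = 1
  height(32) = 1 + max(1, -1) = 2
  height(49) = 1 + max(-1, -1) = 0
  height(43) = 1 + max(2, 0) = 3
Height = 3


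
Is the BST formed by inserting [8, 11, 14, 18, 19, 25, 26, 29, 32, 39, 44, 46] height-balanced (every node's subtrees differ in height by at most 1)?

Tree (level-order array): [8, None, 11, None, 14, None, 18, None, 19, None, 25, None, 26, None, 29, None, 32, None, 39, None, 44, None, 46]
Definition: a tree is height-balanced if, at every node, |h(left) - h(right)| <= 1 (empty subtree has height -1).
Bottom-up per-node check:
  node 46: h_left=-1, h_right=-1, diff=0 [OK], height=0
  node 44: h_left=-1, h_right=0, diff=1 [OK], height=1
  node 39: h_left=-1, h_right=1, diff=2 [FAIL (|-1-1|=2 > 1)], height=2
  node 32: h_left=-1, h_right=2, diff=3 [FAIL (|-1-2|=3 > 1)], height=3
  node 29: h_left=-1, h_right=3, diff=4 [FAIL (|-1-3|=4 > 1)], height=4
  node 26: h_left=-1, h_right=4, diff=5 [FAIL (|-1-4|=5 > 1)], height=5
  node 25: h_left=-1, h_right=5, diff=6 [FAIL (|-1-5|=6 > 1)], height=6
  node 19: h_left=-1, h_right=6, diff=7 [FAIL (|-1-6|=7 > 1)], height=7
  node 18: h_left=-1, h_right=7, diff=8 [FAIL (|-1-7|=8 > 1)], height=8
  node 14: h_left=-1, h_right=8, diff=9 [FAIL (|-1-8|=9 > 1)], height=9
  node 11: h_left=-1, h_right=9, diff=10 [FAIL (|-1-9|=10 > 1)], height=10
  node 8: h_left=-1, h_right=10, diff=11 [FAIL (|-1-10|=11 > 1)], height=11
Node 39 violates the condition: |-1 - 1| = 2 > 1.
Result: Not balanced


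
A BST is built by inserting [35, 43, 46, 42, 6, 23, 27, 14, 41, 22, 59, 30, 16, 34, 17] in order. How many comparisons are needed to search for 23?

Search path for 23: 35 -> 6 -> 23
Found: True
Comparisons: 3


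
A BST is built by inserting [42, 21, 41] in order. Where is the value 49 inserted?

Starting tree (level order): [42, 21, None, None, 41]
Insertion path: 42
Result: insert 49 as right child of 42
Final tree (level order): [42, 21, 49, None, 41]


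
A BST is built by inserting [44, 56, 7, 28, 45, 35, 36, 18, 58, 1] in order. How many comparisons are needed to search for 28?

Search path for 28: 44 -> 7 -> 28
Found: True
Comparisons: 3


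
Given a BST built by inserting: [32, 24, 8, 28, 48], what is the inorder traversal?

Tree insertion order: [32, 24, 8, 28, 48]
Tree (level-order array): [32, 24, 48, 8, 28]
Inorder traversal: [8, 24, 28, 32, 48]


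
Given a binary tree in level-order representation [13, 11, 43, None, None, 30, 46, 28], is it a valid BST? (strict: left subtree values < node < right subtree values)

Level-order array: [13, 11, 43, None, None, 30, 46, 28]
Validate using subtree bounds (lo, hi): at each node, require lo < value < hi,
then recurse left with hi=value and right with lo=value.
Preorder trace (stopping at first violation):
  at node 13 with bounds (-inf, +inf): OK
  at node 11 with bounds (-inf, 13): OK
  at node 43 with bounds (13, +inf): OK
  at node 30 with bounds (13, 43): OK
  at node 28 with bounds (13, 30): OK
  at node 46 with bounds (43, +inf): OK
No violation found at any node.
Result: Valid BST


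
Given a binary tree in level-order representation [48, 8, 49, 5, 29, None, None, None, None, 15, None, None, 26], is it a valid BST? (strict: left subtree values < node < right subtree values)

Level-order array: [48, 8, 49, 5, 29, None, None, None, None, 15, None, None, 26]
Validate using subtree bounds (lo, hi): at each node, require lo < value < hi,
then recurse left with hi=value and right with lo=value.
Preorder trace (stopping at first violation):
  at node 48 with bounds (-inf, +inf): OK
  at node 8 with bounds (-inf, 48): OK
  at node 5 with bounds (-inf, 8): OK
  at node 29 with bounds (8, 48): OK
  at node 15 with bounds (8, 29): OK
  at node 26 with bounds (15, 29): OK
  at node 49 with bounds (48, +inf): OK
No violation found at any node.
Result: Valid BST


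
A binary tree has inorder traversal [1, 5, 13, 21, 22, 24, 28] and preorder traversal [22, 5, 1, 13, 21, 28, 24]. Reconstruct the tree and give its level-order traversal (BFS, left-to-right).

Inorder:  [1, 5, 13, 21, 22, 24, 28]
Preorder: [22, 5, 1, 13, 21, 28, 24]
Algorithm: preorder visits root first, so consume preorder in order;
for each root, split the current inorder slice at that value into
left-subtree inorder and right-subtree inorder, then recurse.
Recursive splits:
  root=22; inorder splits into left=[1, 5, 13, 21], right=[24, 28]
  root=5; inorder splits into left=[1], right=[13, 21]
  root=1; inorder splits into left=[], right=[]
  root=13; inorder splits into left=[], right=[21]
  root=21; inorder splits into left=[], right=[]
  root=28; inorder splits into left=[24], right=[]
  root=24; inorder splits into left=[], right=[]
Reconstructed level-order: [22, 5, 28, 1, 13, 24, 21]


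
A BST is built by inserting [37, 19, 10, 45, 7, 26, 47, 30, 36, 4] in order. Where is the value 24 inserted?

Starting tree (level order): [37, 19, 45, 10, 26, None, 47, 7, None, None, 30, None, None, 4, None, None, 36]
Insertion path: 37 -> 19 -> 26
Result: insert 24 as left child of 26
Final tree (level order): [37, 19, 45, 10, 26, None, 47, 7, None, 24, 30, None, None, 4, None, None, None, None, 36]


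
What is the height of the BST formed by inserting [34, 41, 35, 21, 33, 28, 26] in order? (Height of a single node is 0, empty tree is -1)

Insertion order: [34, 41, 35, 21, 33, 28, 26]
Tree (level-order array): [34, 21, 41, None, 33, 35, None, 28, None, None, None, 26]
Compute height bottom-up (empty subtree = -1):
  height(26) = 1 + max(-1, -1) = 0
  height(28) = 1 + max(0, -1) = 1
  height(33) = 1 + max(1, -1) = 2
  height(21) = 1 + max(-1, 2) = 3
  height(35) = 1 + max(-1, -1) = 0
  height(41) = 1 + max(0, -1) = 1
  height(34) = 1 + max(3, 1) = 4
Height = 4


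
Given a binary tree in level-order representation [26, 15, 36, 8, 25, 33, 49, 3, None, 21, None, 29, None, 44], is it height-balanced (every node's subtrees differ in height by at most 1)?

Tree (level-order array): [26, 15, 36, 8, 25, 33, 49, 3, None, 21, None, 29, None, 44]
Definition: a tree is height-balanced if, at every node, |h(left) - h(right)| <= 1 (empty subtree has height -1).
Bottom-up per-node check:
  node 3: h_left=-1, h_right=-1, diff=0 [OK], height=0
  node 8: h_left=0, h_right=-1, diff=1 [OK], height=1
  node 21: h_left=-1, h_right=-1, diff=0 [OK], height=0
  node 25: h_left=0, h_right=-1, diff=1 [OK], height=1
  node 15: h_left=1, h_right=1, diff=0 [OK], height=2
  node 29: h_left=-1, h_right=-1, diff=0 [OK], height=0
  node 33: h_left=0, h_right=-1, diff=1 [OK], height=1
  node 44: h_left=-1, h_right=-1, diff=0 [OK], height=0
  node 49: h_left=0, h_right=-1, diff=1 [OK], height=1
  node 36: h_left=1, h_right=1, diff=0 [OK], height=2
  node 26: h_left=2, h_right=2, diff=0 [OK], height=3
All nodes satisfy the balance condition.
Result: Balanced


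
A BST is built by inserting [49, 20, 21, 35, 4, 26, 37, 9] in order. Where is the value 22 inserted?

Starting tree (level order): [49, 20, None, 4, 21, None, 9, None, 35, None, None, 26, 37]
Insertion path: 49 -> 20 -> 21 -> 35 -> 26
Result: insert 22 as left child of 26
Final tree (level order): [49, 20, None, 4, 21, None, 9, None, 35, None, None, 26, 37, 22]


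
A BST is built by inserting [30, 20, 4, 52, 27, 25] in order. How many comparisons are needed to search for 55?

Search path for 55: 30 -> 52
Found: False
Comparisons: 2


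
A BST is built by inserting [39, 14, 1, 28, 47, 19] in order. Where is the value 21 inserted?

Starting tree (level order): [39, 14, 47, 1, 28, None, None, None, None, 19]
Insertion path: 39 -> 14 -> 28 -> 19
Result: insert 21 as right child of 19
Final tree (level order): [39, 14, 47, 1, 28, None, None, None, None, 19, None, None, 21]


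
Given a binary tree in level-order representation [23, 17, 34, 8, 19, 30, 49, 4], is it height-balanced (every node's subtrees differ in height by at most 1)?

Tree (level-order array): [23, 17, 34, 8, 19, 30, 49, 4]
Definition: a tree is height-balanced if, at every node, |h(left) - h(right)| <= 1 (empty subtree has height -1).
Bottom-up per-node check:
  node 4: h_left=-1, h_right=-1, diff=0 [OK], height=0
  node 8: h_left=0, h_right=-1, diff=1 [OK], height=1
  node 19: h_left=-1, h_right=-1, diff=0 [OK], height=0
  node 17: h_left=1, h_right=0, diff=1 [OK], height=2
  node 30: h_left=-1, h_right=-1, diff=0 [OK], height=0
  node 49: h_left=-1, h_right=-1, diff=0 [OK], height=0
  node 34: h_left=0, h_right=0, diff=0 [OK], height=1
  node 23: h_left=2, h_right=1, diff=1 [OK], height=3
All nodes satisfy the balance condition.
Result: Balanced


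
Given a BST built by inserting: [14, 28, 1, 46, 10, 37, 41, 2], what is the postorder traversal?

Tree insertion order: [14, 28, 1, 46, 10, 37, 41, 2]
Tree (level-order array): [14, 1, 28, None, 10, None, 46, 2, None, 37, None, None, None, None, 41]
Postorder traversal: [2, 10, 1, 41, 37, 46, 28, 14]


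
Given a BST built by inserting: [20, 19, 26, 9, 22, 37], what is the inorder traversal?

Tree insertion order: [20, 19, 26, 9, 22, 37]
Tree (level-order array): [20, 19, 26, 9, None, 22, 37]
Inorder traversal: [9, 19, 20, 22, 26, 37]


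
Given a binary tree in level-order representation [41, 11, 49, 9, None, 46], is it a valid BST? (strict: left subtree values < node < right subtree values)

Level-order array: [41, 11, 49, 9, None, 46]
Validate using subtree bounds (lo, hi): at each node, require lo < value < hi,
then recurse left with hi=value and right with lo=value.
Preorder trace (stopping at first violation):
  at node 41 with bounds (-inf, +inf): OK
  at node 11 with bounds (-inf, 41): OK
  at node 9 with bounds (-inf, 11): OK
  at node 49 with bounds (41, +inf): OK
  at node 46 with bounds (41, 49): OK
No violation found at any node.
Result: Valid BST


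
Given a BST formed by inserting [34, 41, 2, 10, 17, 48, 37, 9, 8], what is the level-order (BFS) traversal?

Tree insertion order: [34, 41, 2, 10, 17, 48, 37, 9, 8]
Tree (level-order array): [34, 2, 41, None, 10, 37, 48, 9, 17, None, None, None, None, 8]
BFS from the root, enqueuing left then right child of each popped node:
  queue [34] -> pop 34, enqueue [2, 41], visited so far: [34]
  queue [2, 41] -> pop 2, enqueue [10], visited so far: [34, 2]
  queue [41, 10] -> pop 41, enqueue [37, 48], visited so far: [34, 2, 41]
  queue [10, 37, 48] -> pop 10, enqueue [9, 17], visited so far: [34, 2, 41, 10]
  queue [37, 48, 9, 17] -> pop 37, enqueue [none], visited so far: [34, 2, 41, 10, 37]
  queue [48, 9, 17] -> pop 48, enqueue [none], visited so far: [34, 2, 41, 10, 37, 48]
  queue [9, 17] -> pop 9, enqueue [8], visited so far: [34, 2, 41, 10, 37, 48, 9]
  queue [17, 8] -> pop 17, enqueue [none], visited so far: [34, 2, 41, 10, 37, 48, 9, 17]
  queue [8] -> pop 8, enqueue [none], visited so far: [34, 2, 41, 10, 37, 48, 9, 17, 8]
Result: [34, 2, 41, 10, 37, 48, 9, 17, 8]


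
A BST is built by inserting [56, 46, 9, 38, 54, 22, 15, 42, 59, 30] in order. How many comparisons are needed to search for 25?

Search path for 25: 56 -> 46 -> 9 -> 38 -> 22 -> 30
Found: False
Comparisons: 6


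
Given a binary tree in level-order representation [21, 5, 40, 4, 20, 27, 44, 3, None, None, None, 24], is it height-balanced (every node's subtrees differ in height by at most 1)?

Tree (level-order array): [21, 5, 40, 4, 20, 27, 44, 3, None, None, None, 24]
Definition: a tree is height-balanced if, at every node, |h(left) - h(right)| <= 1 (empty subtree has height -1).
Bottom-up per-node check:
  node 3: h_left=-1, h_right=-1, diff=0 [OK], height=0
  node 4: h_left=0, h_right=-1, diff=1 [OK], height=1
  node 20: h_left=-1, h_right=-1, diff=0 [OK], height=0
  node 5: h_left=1, h_right=0, diff=1 [OK], height=2
  node 24: h_left=-1, h_right=-1, diff=0 [OK], height=0
  node 27: h_left=0, h_right=-1, diff=1 [OK], height=1
  node 44: h_left=-1, h_right=-1, diff=0 [OK], height=0
  node 40: h_left=1, h_right=0, diff=1 [OK], height=2
  node 21: h_left=2, h_right=2, diff=0 [OK], height=3
All nodes satisfy the balance condition.
Result: Balanced


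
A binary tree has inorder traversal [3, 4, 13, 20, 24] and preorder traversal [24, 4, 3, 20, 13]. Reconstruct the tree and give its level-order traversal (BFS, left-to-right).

Inorder:  [3, 4, 13, 20, 24]
Preorder: [24, 4, 3, 20, 13]
Algorithm: preorder visits root first, so consume preorder in order;
for each root, split the current inorder slice at that value into
left-subtree inorder and right-subtree inorder, then recurse.
Recursive splits:
  root=24; inorder splits into left=[3, 4, 13, 20], right=[]
  root=4; inorder splits into left=[3], right=[13, 20]
  root=3; inorder splits into left=[], right=[]
  root=20; inorder splits into left=[13], right=[]
  root=13; inorder splits into left=[], right=[]
Reconstructed level-order: [24, 4, 3, 20, 13]


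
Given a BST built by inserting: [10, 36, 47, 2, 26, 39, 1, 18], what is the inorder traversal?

Tree insertion order: [10, 36, 47, 2, 26, 39, 1, 18]
Tree (level-order array): [10, 2, 36, 1, None, 26, 47, None, None, 18, None, 39]
Inorder traversal: [1, 2, 10, 18, 26, 36, 39, 47]


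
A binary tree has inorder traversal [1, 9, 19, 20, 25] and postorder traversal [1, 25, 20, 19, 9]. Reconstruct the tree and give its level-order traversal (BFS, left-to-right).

Inorder:   [1, 9, 19, 20, 25]
Postorder: [1, 25, 20, 19, 9]
Algorithm: postorder visits root last, so walk postorder right-to-left;
each value is the root of the current inorder slice — split it at that
value, recurse on the right subtree first, then the left.
Recursive splits:
  root=9; inorder splits into left=[1], right=[19, 20, 25]
  root=19; inorder splits into left=[], right=[20, 25]
  root=20; inorder splits into left=[], right=[25]
  root=25; inorder splits into left=[], right=[]
  root=1; inorder splits into left=[], right=[]
Reconstructed level-order: [9, 1, 19, 20, 25]


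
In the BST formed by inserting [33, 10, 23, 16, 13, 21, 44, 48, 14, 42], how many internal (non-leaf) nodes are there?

Tree built from: [33, 10, 23, 16, 13, 21, 44, 48, 14, 42]
Tree (level-order array): [33, 10, 44, None, 23, 42, 48, 16, None, None, None, None, None, 13, 21, None, 14]
Rule: An internal node has at least one child.
Per-node child counts:
  node 33: 2 child(ren)
  node 10: 1 child(ren)
  node 23: 1 child(ren)
  node 16: 2 child(ren)
  node 13: 1 child(ren)
  node 14: 0 child(ren)
  node 21: 0 child(ren)
  node 44: 2 child(ren)
  node 42: 0 child(ren)
  node 48: 0 child(ren)
Matching nodes: [33, 10, 23, 16, 13, 44]
Count of internal (non-leaf) nodes: 6


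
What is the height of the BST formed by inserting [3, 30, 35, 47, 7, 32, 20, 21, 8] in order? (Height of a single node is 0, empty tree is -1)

Insertion order: [3, 30, 35, 47, 7, 32, 20, 21, 8]
Tree (level-order array): [3, None, 30, 7, 35, None, 20, 32, 47, 8, 21]
Compute height bottom-up (empty subtree = -1):
  height(8) = 1 + max(-1, -1) = 0
  height(21) = 1 + max(-1, -1) = 0
  height(20) = 1 + max(0, 0) = 1
  height(7) = 1 + max(-1, 1) = 2
  height(32) = 1 + max(-1, -1) = 0
  height(47) = 1 + max(-1, -1) = 0
  height(35) = 1 + max(0, 0) = 1
  height(30) = 1 + max(2, 1) = 3
  height(3) = 1 + max(-1, 3) = 4
Height = 4


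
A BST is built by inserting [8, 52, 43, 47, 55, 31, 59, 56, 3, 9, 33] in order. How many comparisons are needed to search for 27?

Search path for 27: 8 -> 52 -> 43 -> 31 -> 9
Found: False
Comparisons: 5


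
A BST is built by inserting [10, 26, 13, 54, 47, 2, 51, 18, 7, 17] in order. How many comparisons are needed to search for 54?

Search path for 54: 10 -> 26 -> 54
Found: True
Comparisons: 3
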